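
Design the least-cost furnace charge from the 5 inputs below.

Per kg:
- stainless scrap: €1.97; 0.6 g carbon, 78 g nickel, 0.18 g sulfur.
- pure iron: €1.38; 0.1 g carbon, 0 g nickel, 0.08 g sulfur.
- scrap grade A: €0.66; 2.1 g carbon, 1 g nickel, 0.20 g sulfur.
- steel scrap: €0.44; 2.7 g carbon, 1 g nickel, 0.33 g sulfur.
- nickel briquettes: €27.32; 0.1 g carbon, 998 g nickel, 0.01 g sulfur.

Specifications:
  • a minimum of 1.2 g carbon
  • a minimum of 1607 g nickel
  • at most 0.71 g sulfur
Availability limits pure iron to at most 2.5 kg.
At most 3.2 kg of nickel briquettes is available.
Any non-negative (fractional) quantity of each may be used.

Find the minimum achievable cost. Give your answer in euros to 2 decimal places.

Treat it as an LP. Let x1 = kg of stainless scrap, x2 = kg of pure iron, x3 = kg of scrap grade A, x4 = kg of steel scrap, x5 = kg of nickel briquettes.
Minimize 1.97x1 + 1.38x2 + 0.66x3 + 0.44x4 + 27.32x5 s.t.:
  0.6x1 + 0.1x2 + 2.1x3 + 2.7x4 + 0.1x5 ≥ 1.2   (carbon)
  78x1 + 1x3 + 1x4 + 998x5 ≥ 1607   (nickel)
  0.18x1 + 0.08x2 + 0.2x3 + 0.33x4 + 0.01x5 ≤ 0.71   (sulfur)
  x2 ≤ 2.5
  x5 ≤ 3.2
  x1, x2, x3, x4, x5 ≥ 0.
The minimum-cost mix takes nothing from pure iron, scrap grade A, steel scrap — only stainless scrap, nickel briquettes. Binding constraints: nickel and sulfur.
Solving gives x1 = 3.8718, x5 = 1.3076.
Objective = 1.97·3.8718 + 27.32·1.3076 = 43.3511.

€43.35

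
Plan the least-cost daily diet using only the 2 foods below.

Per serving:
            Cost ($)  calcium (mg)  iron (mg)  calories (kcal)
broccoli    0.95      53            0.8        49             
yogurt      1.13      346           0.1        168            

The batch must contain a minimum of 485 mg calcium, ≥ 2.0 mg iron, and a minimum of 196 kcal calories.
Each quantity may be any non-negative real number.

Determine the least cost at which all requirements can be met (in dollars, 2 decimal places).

$3.43

Set it up as a linear program. Let x1 = servings of broccoli, x2 = servings of yogurt.
Minimise 0.95x1 + 1.13x2 subject to:
  53x1 + 346x2 ≥ 485   (calcium)
  0.8x1 + 0.1x2 ≥ 2   (iron)
  49x1 + 168x2 ≥ 196   (calories)
  x1, x2 ≥ 0.
Both inputs are positive at the optimum. Binding constraints: calcium and iron.
Solving gives x1 = 2.37, x2 = 1.039.
Cost = 0.95·2.37 + 1.13·1.039 = 3.4256.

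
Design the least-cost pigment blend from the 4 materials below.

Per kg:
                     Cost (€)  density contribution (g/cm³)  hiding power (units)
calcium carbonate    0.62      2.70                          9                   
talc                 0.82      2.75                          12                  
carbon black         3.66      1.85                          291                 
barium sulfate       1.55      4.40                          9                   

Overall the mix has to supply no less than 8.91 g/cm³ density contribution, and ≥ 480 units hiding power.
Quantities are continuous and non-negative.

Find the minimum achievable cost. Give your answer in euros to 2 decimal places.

€7.16

Set it up as a linear program. Let x1 = kg of calcium carbonate, x2 = kg of talc, x3 = kg of carbon black, x4 = kg of barium sulfate.
Minimize 0.62x1 + 0.82x2 + 3.66x3 + 1.55x4 with:
  2.7x1 + 2.75x2 + 1.85x3 + 4.4x4 ≥ 8.91   (density contribution)
  9x1 + 12x2 + 291x3 + 9x4 ≥ 480   (hiding power)
  x1, x2, x3, x4 ≥ 0.
The cheapest feasible vertex uses only calcium carbonate, carbon black; talc, barium sulfate are not used. The density contribution and hiding power requirements are met with equality.
So calcium carbonate = 2.217 kg, carbon black = 1.581 kg.
Cost = 0.62·2.217 + 3.66·1.581 = 7.1610.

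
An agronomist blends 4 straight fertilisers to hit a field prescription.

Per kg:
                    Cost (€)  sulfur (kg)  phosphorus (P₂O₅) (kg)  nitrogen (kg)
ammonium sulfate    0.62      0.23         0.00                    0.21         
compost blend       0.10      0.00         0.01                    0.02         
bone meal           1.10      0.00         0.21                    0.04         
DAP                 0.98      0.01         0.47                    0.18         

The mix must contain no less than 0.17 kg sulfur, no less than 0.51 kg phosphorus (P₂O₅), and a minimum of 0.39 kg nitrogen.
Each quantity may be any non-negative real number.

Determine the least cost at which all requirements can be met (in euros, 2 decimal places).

€1.64

This is a linear program. Let x1 = kg of ammonium sulfate, x2 = kg of compost blend, x3 = kg of bone meal, x4 = kg of DAP.
Minimize 0.62x1 + 0.1x2 + 1.1x3 + 0.98x4 with:
  0.23x1 + 0.01x4 ≥ 0.17   (sulfur)
  0.01x2 + 0.21x3 + 0.47x4 ≥ 0.51   (phosphorus (P₂O₅))
  0.21x1 + 0.02x2 + 0.04x3 + 0.18x4 ≥ 0.39   (nitrogen)
  x1, x2, x3, x4 ≥ 0.
The optimal basis is {ammonium sulfate, DAP}; compost blend, bone meal drop out. Binding constraints: phosphorus (P₂O₅) and nitrogen.
That vertex is x1 = 0.9271, x4 = 1.085.
Cost = 0.62·0.9271 + 0.98·1.085 = 1.6381.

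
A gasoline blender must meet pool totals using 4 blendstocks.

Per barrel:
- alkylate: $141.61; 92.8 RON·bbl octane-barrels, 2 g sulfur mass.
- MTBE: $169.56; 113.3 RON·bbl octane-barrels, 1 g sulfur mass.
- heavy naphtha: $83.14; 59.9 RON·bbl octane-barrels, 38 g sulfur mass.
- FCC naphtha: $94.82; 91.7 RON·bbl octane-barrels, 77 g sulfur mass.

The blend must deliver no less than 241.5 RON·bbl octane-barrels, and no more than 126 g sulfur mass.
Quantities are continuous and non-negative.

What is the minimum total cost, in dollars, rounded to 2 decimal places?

Let x1 = barrels of alkylate, x2 = barrels of MTBE, x3 = barrels of heavy naphtha, x4 = barrels of FCC naphtha.
Minimize 141.61x1 + 169.56x2 + 83.14x3 + 94.82x4 with:
  92.8x1 + 113.3x2 + 59.9x3 + 91.7x4 ≥ 241.5   (octane-barrels)
  2x1 + 1x2 + 38x3 + 77x4 ≤ 126   (sulfur mass)
  x1, x2, x3, x4 ≥ 0.
At the optimum only MTBE, FCC naphtha are positive (alkylate, heavy naphtha = 0). Binding constraints: octane-barrels and sulfur mass.
That vertex is x2 = 0.815683, x4 = 1.62577.
Cost = 169.56·0.815683 + 94.82·1.62577 = 292.4627.

$292.46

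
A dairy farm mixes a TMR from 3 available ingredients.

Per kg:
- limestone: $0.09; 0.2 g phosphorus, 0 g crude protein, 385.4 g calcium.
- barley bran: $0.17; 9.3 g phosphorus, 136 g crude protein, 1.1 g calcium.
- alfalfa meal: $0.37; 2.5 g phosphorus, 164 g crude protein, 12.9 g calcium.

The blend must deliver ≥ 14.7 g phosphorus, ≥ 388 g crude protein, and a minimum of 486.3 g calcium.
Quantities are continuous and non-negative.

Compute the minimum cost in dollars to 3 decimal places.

Let x1 = kg of limestone, x2 = kg of barley bran, x3 = kg of alfalfa meal.
min 0.09x1 + 0.17x2 + 0.37x3 with:
  0.2x1 + 9.3x2 + 2.5x3 ≥ 14.7   (phosphorus)
  136x2 + 164x3 ≥ 388   (crude protein)
  385.4x1 + 1.1x2 + 12.9x3 ≥ 486.3   (calcium)
  x1, x2, x3 ≥ 0.
The cheapest feasible vertex uses only limestone, barley bran; alfalfa meal is not used. Binding constraints: crude protein and calcium.
Solving gives x1 = 1.254, x2 = 2.853.
Cost = 0.09·1.254 + 0.17·2.853 = 0.59787.

$0.598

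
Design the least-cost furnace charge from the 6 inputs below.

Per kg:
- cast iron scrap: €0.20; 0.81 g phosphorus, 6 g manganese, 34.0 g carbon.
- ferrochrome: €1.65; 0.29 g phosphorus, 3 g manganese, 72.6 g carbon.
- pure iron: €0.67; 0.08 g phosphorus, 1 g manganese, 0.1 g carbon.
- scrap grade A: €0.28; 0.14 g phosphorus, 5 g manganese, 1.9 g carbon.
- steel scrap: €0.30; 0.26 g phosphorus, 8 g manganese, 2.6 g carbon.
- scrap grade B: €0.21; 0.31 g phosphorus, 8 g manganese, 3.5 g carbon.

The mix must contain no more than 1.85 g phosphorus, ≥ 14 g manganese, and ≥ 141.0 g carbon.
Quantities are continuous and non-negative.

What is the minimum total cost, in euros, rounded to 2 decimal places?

Treat it as an LP. Let x1 = kg of cast iron scrap, x2 = kg of ferrochrome, x3 = kg of pure iron, x4 = kg of scrap grade A, x5 = kg of steel scrap, x6 = kg of scrap grade B.
Minimise 0.2x1 + 1.65x2 + 0.67x3 + 0.28x4 + 0.3x5 + 0.21x6 s.t.:
  0.81x1 + 0.29x2 + 0.08x3 + 0.14x4 + 0.26x5 + 0.31x6 ≤ 1.85   (phosphorus)
  6x1 + 3x2 + 1x3 + 5x4 + 8x5 + 8x6 ≥ 14   (manganese)
  34x1 + 72.6x2 + 0.1x3 + 1.9x4 + 2.6x5 + 3.5x6 ≥ 141   (carbon)
  x1, x2, x3, x4, x5, x6 ≥ 0.
The cheapest feasible vertex uses only cast iron scrap, ferrochrome; pure iron, scrap grade A, steel scrap, scrap grade B are not used. There the phosphorus and carbon constraints are tight.
So cast iron scrap = 1.909 kg, ferrochrome = 1.048 kg.
Objective = 0.2·1.909 + 1.65·1.048 = 2.1110.

€2.11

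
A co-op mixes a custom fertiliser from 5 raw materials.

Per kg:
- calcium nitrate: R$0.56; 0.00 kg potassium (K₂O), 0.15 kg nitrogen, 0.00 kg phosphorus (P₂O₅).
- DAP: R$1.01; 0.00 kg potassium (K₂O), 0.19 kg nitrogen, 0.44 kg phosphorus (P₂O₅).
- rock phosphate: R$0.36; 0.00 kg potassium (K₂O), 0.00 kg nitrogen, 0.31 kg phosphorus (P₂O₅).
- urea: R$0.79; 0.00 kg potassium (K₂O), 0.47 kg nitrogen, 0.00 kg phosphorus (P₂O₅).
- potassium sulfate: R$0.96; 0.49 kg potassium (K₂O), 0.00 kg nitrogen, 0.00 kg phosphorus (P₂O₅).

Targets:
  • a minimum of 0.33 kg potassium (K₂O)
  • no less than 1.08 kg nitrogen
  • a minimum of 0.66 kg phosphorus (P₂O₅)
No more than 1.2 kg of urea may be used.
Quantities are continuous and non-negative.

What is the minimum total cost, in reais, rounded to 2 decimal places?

R$3.97

Let x1 = kg of calcium nitrate, x2 = kg of DAP, x3 = kg of rock phosphate, x4 = kg of urea, x5 = kg of potassium sulfate.
min 0.56x1 + 1.01x2 + 0.36x3 + 0.79x4 + 0.96x5 subject to:
  0.49x5 ≥ 0.33   (potassium (K₂O))
  0.15x1 + 0.19x2 + 0.47x4 ≥ 1.08   (nitrogen)
  0.44x2 + 0.31x3 ≥ 0.66   (phosphorus (P₂O₅))
  x4 ≤ 1.2
  x1, x2, x3, x4, x5 ≥ 0.
The optimal basis is {calcium nitrate, DAP, urea, potassium sulfate}; rock phosphate drops out. There the potassium (K₂O), nitrogen, phosphorus (P₂O₅), the urea cap constraints are tight.
Solving gives x1 = 1.54, x2 = 1.5, x4 = 1.2, x5 = 0.6735.
Hence cost = 0.56·1.54 + 1.01·1.5 + 0.79·1.2 + 0.96·0.6735 = R$3.9720.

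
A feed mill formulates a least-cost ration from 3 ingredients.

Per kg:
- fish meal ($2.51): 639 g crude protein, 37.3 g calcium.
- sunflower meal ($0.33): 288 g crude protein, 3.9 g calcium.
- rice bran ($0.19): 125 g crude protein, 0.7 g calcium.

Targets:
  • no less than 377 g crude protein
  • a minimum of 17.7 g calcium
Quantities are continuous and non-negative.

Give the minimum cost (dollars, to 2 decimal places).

$1.21

Let x1 = kg of fish meal, x2 = kg of sunflower meal, x3 = kg of rice bran.
Minimize 2.51x1 + 0.33x2 + 0.19x3 subject to:
  639x1 + 288x2 + 125x3 ≥ 377   (crude protein)
  37.3x1 + 3.9x2 + 0.7x3 ≥ 17.7   (calcium)
  x1, x2, x3 ≥ 0.
The cheapest feasible vertex uses only fish meal, sunflower meal; rice bran is not used. Binding constraints: crude protein and calcium.
That vertex is x1 = 0.4397, x2 = 0.3335.
Total cost: 2.51·0.4397 + 0.33·0.3335 = 1.2137.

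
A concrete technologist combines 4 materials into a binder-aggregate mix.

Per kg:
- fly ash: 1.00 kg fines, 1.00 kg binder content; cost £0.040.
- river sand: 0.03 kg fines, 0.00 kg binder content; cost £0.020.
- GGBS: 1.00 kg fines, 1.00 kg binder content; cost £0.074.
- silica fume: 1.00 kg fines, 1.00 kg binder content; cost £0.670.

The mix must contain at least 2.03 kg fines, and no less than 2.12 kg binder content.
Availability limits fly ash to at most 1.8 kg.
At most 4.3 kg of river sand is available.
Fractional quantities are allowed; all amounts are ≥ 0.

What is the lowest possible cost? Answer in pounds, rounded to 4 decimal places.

Set it up as a linear program. Let x1 = kg of fly ash, x2 = kg of river sand, x3 = kg of GGBS, x4 = kg of silica fume.
Minimise 0.04x1 + 0.02x2 + 0.074x3 + 0.67x4 with:
  1x1 + 0.03x2 + 1x3 + 1x4 ≥ 2.03   (fines)
  1x1 + 1x3 + 1x4 ≥ 2.12   (binder content)
  x1 ≤ 1.8
  x2 ≤ 4.3
  x1, x2, x3, x4 ≥ 0.
The cheapest feasible vertex uses only fly ash, GGBS; river sand, silica fume are not used. The binder content and the fly ash cap requirements are met with equality.
That vertex is x1 = 1.8, x3 = 0.32.
Objective = 0.04·1.8 + 0.074·0.32 = 0.095680.

£0.0957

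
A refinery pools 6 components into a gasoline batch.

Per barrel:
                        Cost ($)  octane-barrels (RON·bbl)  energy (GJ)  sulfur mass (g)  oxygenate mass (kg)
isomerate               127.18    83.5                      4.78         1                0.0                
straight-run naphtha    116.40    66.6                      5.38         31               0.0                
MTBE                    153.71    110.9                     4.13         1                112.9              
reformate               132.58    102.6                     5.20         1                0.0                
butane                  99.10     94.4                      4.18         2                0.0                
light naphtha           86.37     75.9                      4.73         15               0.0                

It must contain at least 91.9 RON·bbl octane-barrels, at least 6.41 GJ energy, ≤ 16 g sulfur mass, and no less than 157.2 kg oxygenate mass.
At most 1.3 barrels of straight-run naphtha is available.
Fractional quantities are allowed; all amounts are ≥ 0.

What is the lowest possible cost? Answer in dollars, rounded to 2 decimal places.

Let x1 = barrels of isomerate, x2 = barrels of straight-run naphtha, x3 = barrels of MTBE, x4 = barrels of reformate, x5 = barrels of butane, x6 = barrels of light naphtha.
Minimize 127.18x1 + 116.4x2 + 153.71x3 + 132.58x4 + 99.1x5 + 86.37x6 subject to:
  83.5x1 + 66.6x2 + 110.9x3 + 102.6x4 + 94.4x5 + 75.9x6 ≥ 91.9   (octane-barrels)
  4.78x1 + 5.38x2 + 4.13x3 + 5.2x4 + 4.18x5 + 4.73x6 ≥ 6.41   (energy)
  1x1 + 31x2 + 1x3 + 1x4 + 2x5 + 15x6 ≤ 16   (sulfur mass)
  112.9x3 ≥ 157.2   (oxygenate mass)
  x2 ≤ 1.3
  x1, x2, x3, x4, x5, x6 ≥ 0.
The cheapest feasible vertex uses only MTBE, light naphtha; isomerate, straight-run naphtha, reformate, butane are not used. There the energy and oxygenate mass constraints are tight.
Optimal quantities: MTBE = 1.39238 barrels, light naphtha = 0.139421 barrels.
Total cost: 153.71·1.39238 + 86.37·0.139421 = 226.0645.

$226.06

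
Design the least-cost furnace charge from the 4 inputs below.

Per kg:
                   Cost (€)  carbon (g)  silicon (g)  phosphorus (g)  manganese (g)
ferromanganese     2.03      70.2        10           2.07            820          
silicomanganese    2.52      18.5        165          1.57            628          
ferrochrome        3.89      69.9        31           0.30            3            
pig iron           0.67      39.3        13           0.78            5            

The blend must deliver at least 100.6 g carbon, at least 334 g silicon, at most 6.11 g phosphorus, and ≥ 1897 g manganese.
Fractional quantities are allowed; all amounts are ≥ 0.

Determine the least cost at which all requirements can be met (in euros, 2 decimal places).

€6.71

This is a linear program. Let x1 = kg of ferromanganese, x2 = kg of silicomanganese, x3 = kg of ferrochrome, x4 = kg of pig iron.
Minimise 2.03x1 + 2.52x2 + 3.89x3 + 0.67x4 s.t.:
  70.2x1 + 18.5x2 + 69.9x3 + 39.3x4 ≥ 100.6   (carbon)
  10x1 + 165x2 + 31x3 + 13x4 ≥ 334   (silicon)
  2.07x1 + 1.57x2 + 0.3x3 + 0.78x4 ≤ 6.11   (phosphorus)
  820x1 + 628x2 + 3x3 + 5x4 ≥ 1897   (manganese)
  x1, x2, x3, x4 ≥ 0.
The minimum-cost mix takes nothing from ferrochrome — only ferromanganese, silicomanganese, pig iron. Binding constraints: carbon, silicon, manganese.
That vertex is x1 = 0.811, x2 = 1.96, x4 = 0.1884.
Cost = 2.03·0.811 + 2.52·1.96 + 0.67·0.1884 = 6.7118.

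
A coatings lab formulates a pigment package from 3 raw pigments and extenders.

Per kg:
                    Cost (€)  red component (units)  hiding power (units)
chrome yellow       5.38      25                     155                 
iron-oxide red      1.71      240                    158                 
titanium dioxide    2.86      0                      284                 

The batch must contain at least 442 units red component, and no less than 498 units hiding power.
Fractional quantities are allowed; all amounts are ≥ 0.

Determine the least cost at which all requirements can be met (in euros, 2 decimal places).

€5.23

Let x1 = kg of chrome yellow, x2 = kg of iron-oxide red, x3 = kg of titanium dioxide.
Minimize 5.38x1 + 1.71x2 + 2.86x3 s.t.:
  25x1 + 240x2 ≥ 442   (red component)
  155x1 + 158x2 + 284x3 ≥ 498   (hiding power)
  x1, x2, x3 ≥ 0.
The cheapest feasible vertex uses only iron-oxide red, titanium dioxide; chrome yellow is not used. The red component and hiding power requirements are met with equality.
So iron-oxide red = 1.842 kg, titanium dioxide = 0.7289 kg.
Hence cost = 1.71·1.842 + 2.86·0.7289 = €5.2345.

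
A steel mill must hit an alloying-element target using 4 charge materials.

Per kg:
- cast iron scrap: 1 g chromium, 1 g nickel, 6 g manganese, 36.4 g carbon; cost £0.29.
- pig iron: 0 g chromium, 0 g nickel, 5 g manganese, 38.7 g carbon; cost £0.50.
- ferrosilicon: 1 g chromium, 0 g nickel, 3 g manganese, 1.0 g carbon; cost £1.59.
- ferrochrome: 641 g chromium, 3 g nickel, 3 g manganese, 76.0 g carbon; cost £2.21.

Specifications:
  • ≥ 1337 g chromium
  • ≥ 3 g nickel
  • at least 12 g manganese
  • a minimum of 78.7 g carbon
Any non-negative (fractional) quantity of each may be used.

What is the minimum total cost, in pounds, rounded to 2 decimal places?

Set it up as a linear program. Let x1 = kg of cast iron scrap, x2 = kg of pig iron, x3 = kg of ferrosilicon, x4 = kg of ferrochrome.
Minimise 0.29x1 + 0.5x2 + 1.59x3 + 2.21x4 subject to:
  1x1 + 1x3 + 641x4 ≥ 1337   (chromium)
  1x1 + 3x4 ≥ 3   (nickel)
  6x1 + 5x2 + 3x3 + 3x4 ≥ 12   (manganese)
  36.4x1 + 38.7x2 + 1x3 + 76x4 ≥ 78.7   (carbon)
  x1, x2, x3, x4 ≥ 0.
The minimum-cost mix takes nothing from pig iron, ferrosilicon — only cast iron scrap, ferrochrome. Binding constraints: chromium and manganese.
Optimal quantities: cast iron scrap = 0.9578 kg, ferrochrome = 2.084 kg.
Hence cost = 0.29·0.9578 + 2.21·2.084 = £4.8834.

£4.88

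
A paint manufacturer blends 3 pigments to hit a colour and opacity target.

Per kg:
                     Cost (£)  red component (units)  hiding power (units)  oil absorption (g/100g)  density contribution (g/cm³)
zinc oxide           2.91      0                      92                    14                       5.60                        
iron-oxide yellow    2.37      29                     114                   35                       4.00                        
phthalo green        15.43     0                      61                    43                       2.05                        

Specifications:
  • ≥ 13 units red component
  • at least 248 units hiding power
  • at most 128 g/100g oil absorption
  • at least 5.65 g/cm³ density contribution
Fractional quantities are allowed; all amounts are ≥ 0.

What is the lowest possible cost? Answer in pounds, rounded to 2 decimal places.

This is a linear program. Let x1 = kg of zinc oxide, x2 = kg of iron-oxide yellow, x3 = kg of phthalo green.
min 2.91x1 + 2.37x2 + 15.43x3 subject to:
  29x2 ≥ 13   (red component)
  92x1 + 114x2 + 61x3 ≥ 248   (hiding power)
  14x1 + 35x2 + 43x3 ≤ 128   (oil absorption)
  5.6x1 + 4x2 + 2.05x3 ≥ 5.65   (density contribution)
  x1, x2, x3 ≥ 0.
The cheapest feasible vertex uses only iron-oxide yellow; zinc oxide, phthalo green are not used. Binding constraint: hiding power.
Solving gives x2 = 2.1754.
Total cost: 2.37·2.1754 = 5.1557.

£5.16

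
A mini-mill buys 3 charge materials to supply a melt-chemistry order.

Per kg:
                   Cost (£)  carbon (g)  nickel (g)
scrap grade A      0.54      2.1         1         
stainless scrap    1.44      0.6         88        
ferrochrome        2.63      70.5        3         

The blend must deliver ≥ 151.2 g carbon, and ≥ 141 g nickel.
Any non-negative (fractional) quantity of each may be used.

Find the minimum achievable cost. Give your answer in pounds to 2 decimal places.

£7.81

Treat it as an LP. Let x1 = kg of scrap grade A, x2 = kg of stainless scrap, x3 = kg of ferrochrome.
Minimize 0.54x1 + 1.44x2 + 2.63x3 subject to:
  2.1x1 + 0.6x2 + 70.5x3 ≥ 151.2   (carbon)
  1x1 + 88x2 + 3x3 ≥ 141   (nickel)
  x1, x2, x3 ≥ 0.
At the optimum only stainless scrap, ferrochrome are positive (scrap grade A = 0). Binding constraints: carbon and nickel.
So stainless scrap = 1.53 kg, ferrochrome = 2.132 kg.
Hence cost = 1.44·1.53 + 2.63·2.132 = £7.8104.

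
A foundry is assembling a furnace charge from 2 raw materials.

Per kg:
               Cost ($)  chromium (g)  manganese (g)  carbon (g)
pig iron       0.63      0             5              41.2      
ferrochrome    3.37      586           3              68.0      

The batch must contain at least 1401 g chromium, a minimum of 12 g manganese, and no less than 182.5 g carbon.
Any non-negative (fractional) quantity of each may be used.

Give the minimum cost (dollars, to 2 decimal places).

$8.67

This is a linear program. Let x1 = kg of pig iron, x2 = kg of ferrochrome.
min 0.63x1 + 3.37x2 with:
  586x2 ≥ 1401   (chromium)
  5x1 + 3x2 ≥ 12   (manganese)
  41.2x1 + 68x2 ≥ 182.5   (carbon)
  x1, x2 ≥ 0.
Both inputs are positive at the optimum. Binding constraints: chromium and manganese.
So pig iron = 0.9655 kg, ferrochrome = 2.391 kg.
Hence cost = 0.63·0.9655 + 3.37·2.391 = $8.6659.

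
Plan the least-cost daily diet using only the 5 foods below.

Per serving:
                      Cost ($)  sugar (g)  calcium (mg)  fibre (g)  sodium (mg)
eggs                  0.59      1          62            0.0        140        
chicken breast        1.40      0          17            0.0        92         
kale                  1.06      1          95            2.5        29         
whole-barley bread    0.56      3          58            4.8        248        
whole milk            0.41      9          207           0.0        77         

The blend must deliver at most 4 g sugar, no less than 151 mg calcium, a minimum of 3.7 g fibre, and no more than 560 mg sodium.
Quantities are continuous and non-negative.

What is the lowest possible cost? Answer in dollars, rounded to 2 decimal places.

$1.20

Let x1 = servings of eggs, x2 = servings of chicken breast, x3 = servings of kale, x4 = servings of whole-barley bread, x5 = servings of whole milk.
Minimise 0.59x1 + 1.4x2 + 1.06x3 + 0.56x4 + 0.41x5 with:
  1x1 + 1x3 + 3x4 + 9x5 ≤ 4   (sugar)
  62x1 + 17x2 + 95x3 + 58x4 + 207x5 ≥ 151   (calcium)
  2.5x3 + 4.8x4 ≥ 3.7   (fibre)
  140x1 + 92x2 + 29x3 + 248x4 + 77x5 ≤ 560   (sodium)
  x1, x2, x3, x4, x5 ≥ 0.
The minimum-cost mix takes nothing from eggs, chicken breast — only kale, whole-barley bread, whole milk. Binding constraints: sugar, calcium, fibre.
That vertex is x3 = 0.8681, x4 = 0.3187, x5 = 0.2418.
Hence cost = 1.06·0.8681 + 0.56·0.3187 + 0.41·0.2418 = $1.1978.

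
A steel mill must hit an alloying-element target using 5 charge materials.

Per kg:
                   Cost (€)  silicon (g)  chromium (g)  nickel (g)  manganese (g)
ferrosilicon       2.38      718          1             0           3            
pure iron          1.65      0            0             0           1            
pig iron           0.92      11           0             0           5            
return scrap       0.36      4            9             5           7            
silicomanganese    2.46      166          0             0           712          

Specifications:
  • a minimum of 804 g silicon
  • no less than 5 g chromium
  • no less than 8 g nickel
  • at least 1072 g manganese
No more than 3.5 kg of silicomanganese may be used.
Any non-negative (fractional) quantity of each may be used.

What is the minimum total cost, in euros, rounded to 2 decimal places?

Let x1 = kg of ferrosilicon, x2 = kg of pure iron, x3 = kg of pig iron, x4 = kg of return scrap, x5 = kg of silicomanganese.
Minimize 2.38x1 + 1.65x2 + 0.92x3 + 0.36x4 + 2.46x5 subject to:
  718x1 + 11x3 + 4x4 + 166x5 ≥ 804   (silicon)
  1x1 + 9x4 ≥ 5   (chromium)
  5x4 ≥ 8   (nickel)
  3x1 + 1x2 + 5x3 + 7x4 + 712x5 ≥ 1072   (manganese)
  x5 ≤ 3.5
  x1, x2, x3, x4, x5 ≥ 0.
The cheapest feasible vertex uses only ferrosilicon, return scrap, silicomanganese; pure iron, pig iron are not used. Binding constraints: silicon, nickel, manganese.
Solving gives x1 = 0.7672, x4 = 1.6, x5 = 1.487.
Objective = 2.38·0.7672 + 0.36·1.6 + 2.46·1.487 = 6.0600.

€6.06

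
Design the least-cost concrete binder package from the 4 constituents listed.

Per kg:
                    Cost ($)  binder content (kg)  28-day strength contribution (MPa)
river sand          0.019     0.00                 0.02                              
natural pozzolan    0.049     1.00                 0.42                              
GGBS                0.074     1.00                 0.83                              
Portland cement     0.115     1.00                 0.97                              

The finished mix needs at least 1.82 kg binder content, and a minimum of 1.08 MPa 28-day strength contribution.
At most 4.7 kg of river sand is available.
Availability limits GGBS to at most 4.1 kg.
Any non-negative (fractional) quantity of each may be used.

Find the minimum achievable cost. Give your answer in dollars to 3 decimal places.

$0.108

Treat it as an LP. Let x1 = kg of river sand, x2 = kg of natural pozzolan, x3 = kg of GGBS, x4 = kg of Portland cement.
min 0.019x1 + 0.049x2 + 0.074x3 + 0.115x4 with:
  1x2 + 1x3 + 1x4 ≥ 1.82   (binder content)
  0.02x1 + 0.42x2 + 0.83x3 + 0.97x4 ≥ 1.08   (28-day strength contribution)
  x1 ≤ 4.7
  x3 ≤ 4.1
  x1, x2, x3, x4 ≥ 0.
At the optimum only natural pozzolan, GGBS are positive (river sand, Portland cement = 0). Binding constraints: binder content and 28-day strength contribution.
Solving gives x2 = 1.05, x3 = 0.7698.
Cost = 0.049·1.05 + 0.074·0.7698 = 0.10842.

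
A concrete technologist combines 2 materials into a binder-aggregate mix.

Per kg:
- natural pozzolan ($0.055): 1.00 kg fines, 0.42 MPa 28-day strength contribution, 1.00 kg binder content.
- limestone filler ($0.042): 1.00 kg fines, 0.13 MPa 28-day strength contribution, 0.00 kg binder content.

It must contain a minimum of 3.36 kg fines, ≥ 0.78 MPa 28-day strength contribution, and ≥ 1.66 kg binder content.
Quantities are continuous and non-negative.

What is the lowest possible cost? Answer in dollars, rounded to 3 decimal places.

$0.163

Let x1 = kg of natural pozzolan, x2 = kg of limestone filler.
Minimise 0.055x1 + 0.042x2 s.t.:
  1x1 + 1x2 ≥ 3.36   (fines)
  0.42x1 + 0.13x2 ≥ 0.78   (28-day strength contribution)
  1x1 ≥ 1.66   (binder content)
  x1, x2 ≥ 0.
Both inputs are positive at the optimum. Binding constraints: fines and binder content.
Solving gives x1 = 1.66, x2 = 1.7.
Total cost: 0.055·1.66 + 0.042·1.7 = 0.16270.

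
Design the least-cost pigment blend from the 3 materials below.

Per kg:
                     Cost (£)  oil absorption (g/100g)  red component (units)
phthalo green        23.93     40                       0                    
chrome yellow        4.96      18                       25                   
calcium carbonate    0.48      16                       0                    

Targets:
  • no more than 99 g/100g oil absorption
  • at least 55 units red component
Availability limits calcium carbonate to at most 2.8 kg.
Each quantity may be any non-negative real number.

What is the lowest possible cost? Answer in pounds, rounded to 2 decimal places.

£10.91

Set it up as a linear program. Let x1 = kg of phthalo green, x2 = kg of chrome yellow, x3 = kg of calcium carbonate.
min 23.93x1 + 4.96x2 + 0.48x3 with:
  40x1 + 18x2 + 16x3 ≤ 99   (oil absorption)
  25x2 ≥ 55   (red component)
  x3 ≤ 2.8
  x1, x2, x3 ≥ 0.
The minimum-cost mix takes nothing from phthalo green, calcium carbonate — only chrome yellow. Binding constraint: red component.
That vertex is x2 = 2.2.
Objective = 4.96·2.2 = 10.9120.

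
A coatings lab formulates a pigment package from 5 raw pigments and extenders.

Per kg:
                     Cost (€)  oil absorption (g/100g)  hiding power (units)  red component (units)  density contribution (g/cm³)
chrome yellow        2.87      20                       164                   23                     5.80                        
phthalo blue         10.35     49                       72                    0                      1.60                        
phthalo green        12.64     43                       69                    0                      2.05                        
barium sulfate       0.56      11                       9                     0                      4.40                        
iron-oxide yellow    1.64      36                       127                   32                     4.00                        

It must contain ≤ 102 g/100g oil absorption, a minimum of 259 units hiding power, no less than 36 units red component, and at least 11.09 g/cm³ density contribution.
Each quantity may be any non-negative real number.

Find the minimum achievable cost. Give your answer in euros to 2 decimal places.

€3.66

Treat it as an LP. Let x1 = kg of chrome yellow, x2 = kg of phthalo blue, x3 = kg of phthalo green, x4 = kg of barium sulfate, x5 = kg of iron-oxide yellow.
min 2.87x1 + 10.35x2 + 12.64x3 + 0.56x4 + 1.64x5 with:
  20x1 + 49x2 + 43x3 + 11x4 + 36x5 ≤ 102   (oil absorption)
  164x1 + 72x2 + 69x3 + 9x4 + 127x5 ≥ 259   (hiding power)
  23x1 + 32x5 ≥ 36   (red component)
  5.8x1 + 1.6x2 + 2.05x3 + 4.4x4 + 4x5 ≥ 11.09   (density contribution)
  x1, x2, x3, x4, x5 ≥ 0.
The optimal basis is {barium sulfate, iron-oxide yellow}; chrome yellow, phthalo blue, phthalo green drop out. The hiding power and density contribution requirements are met with equality.
So barium sulfate = 0.7124 kg, iron-oxide yellow = 1.989 kg.
Hence cost = 0.56·0.7124 + 1.64·1.989 = €3.6609.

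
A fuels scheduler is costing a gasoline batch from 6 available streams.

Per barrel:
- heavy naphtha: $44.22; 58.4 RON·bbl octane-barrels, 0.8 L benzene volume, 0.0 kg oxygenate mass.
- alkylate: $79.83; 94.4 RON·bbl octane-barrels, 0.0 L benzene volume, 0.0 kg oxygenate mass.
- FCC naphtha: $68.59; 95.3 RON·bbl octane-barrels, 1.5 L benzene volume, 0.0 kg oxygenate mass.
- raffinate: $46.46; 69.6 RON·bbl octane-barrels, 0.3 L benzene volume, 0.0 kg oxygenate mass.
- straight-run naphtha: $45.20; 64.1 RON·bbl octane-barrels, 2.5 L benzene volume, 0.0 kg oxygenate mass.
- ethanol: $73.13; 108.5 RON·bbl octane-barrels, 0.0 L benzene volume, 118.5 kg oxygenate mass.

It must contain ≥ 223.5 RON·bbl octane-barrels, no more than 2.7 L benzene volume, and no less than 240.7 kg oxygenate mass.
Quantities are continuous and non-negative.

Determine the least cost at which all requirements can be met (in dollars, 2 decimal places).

Set it up as a linear program. Let x1 = barrels of heavy naphtha, x2 = barrels of alkylate, x3 = barrels of FCC naphtha, x4 = barrels of raffinate, x5 = barrels of straight-run naphtha, x6 = barrels of ethanol.
min 44.22x1 + 79.83x2 + 68.59x3 + 46.46x4 + 45.2x5 + 73.13x6 s.t.:
  58.4x1 + 94.4x2 + 95.3x3 + 69.6x4 + 64.1x5 + 108.5x6 ≥ 223.5   (octane-barrels)
  0.8x1 + 1.5x3 + 0.3x4 + 2.5x5 ≤ 2.7   (benzene volume)
  118.5x6 ≥ 240.7   (oxygenate mass)
  x1, x2, x3, x4, x5, x6 ≥ 0.
At the optimum only raffinate, ethanol are positive (heavy naphtha, alkylate, FCC naphtha, straight-run naphtha = 0). There the octane-barrels and oxygenate mass constraints are tight.
That vertex is x4 = 0.044716, x6 = 2.0312.
Hence cost = 46.46·0.044716 + 73.13·2.0312 = $150.6192.

$150.62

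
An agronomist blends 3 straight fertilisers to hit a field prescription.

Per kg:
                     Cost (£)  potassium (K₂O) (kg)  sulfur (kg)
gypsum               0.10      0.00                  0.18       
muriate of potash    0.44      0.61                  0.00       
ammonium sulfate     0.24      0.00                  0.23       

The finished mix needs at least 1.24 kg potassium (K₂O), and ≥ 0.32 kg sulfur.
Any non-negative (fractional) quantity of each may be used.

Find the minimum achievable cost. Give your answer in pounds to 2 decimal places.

Let x1 = kg of gypsum, x2 = kg of muriate of potash, x3 = kg of ammonium sulfate.
Minimise 0.1x1 + 0.44x2 + 0.24x3 subject to:
  0.61x2 ≥ 1.24   (potassium (K₂O))
  0.18x1 + 0.23x3 ≥ 0.32   (sulfur)
  x1, x2, x3 ≥ 0.
At the optimum only gypsum, muriate of potash are positive (ammonium sulfate = 0). The potassium (K₂O) and sulfur requirements are met with equality.
That vertex is x1 = 1.778, x2 = 2.033.
Hence cost = 0.1·1.778 + 0.44·2.033 = £1.0723.

£1.07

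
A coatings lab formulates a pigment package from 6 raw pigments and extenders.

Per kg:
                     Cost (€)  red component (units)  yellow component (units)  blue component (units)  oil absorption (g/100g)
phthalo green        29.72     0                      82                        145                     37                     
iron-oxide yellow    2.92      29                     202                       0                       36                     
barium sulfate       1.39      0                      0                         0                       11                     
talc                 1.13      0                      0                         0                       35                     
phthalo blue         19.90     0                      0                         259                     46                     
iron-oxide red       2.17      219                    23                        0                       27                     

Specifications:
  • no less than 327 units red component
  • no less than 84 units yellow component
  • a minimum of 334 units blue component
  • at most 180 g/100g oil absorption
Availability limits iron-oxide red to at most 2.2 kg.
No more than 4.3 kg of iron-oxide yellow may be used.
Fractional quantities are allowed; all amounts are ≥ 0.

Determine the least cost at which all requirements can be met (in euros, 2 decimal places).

This is a linear program. Let x1 = kg of phthalo green, x2 = kg of iron-oxide yellow, x3 = kg of barium sulfate, x4 = kg of talc, x5 = kg of phthalo blue, x6 = kg of iron-oxide red.
Minimise 29.72x1 + 2.92x2 + 1.39x3 + 1.13x4 + 19.9x5 + 2.17x6 subject to:
  29x2 + 219x6 ≥ 327   (red component)
  82x1 + 202x2 + 23x6 ≥ 84   (yellow component)
  145x1 + 259x5 ≥ 334   (blue component)
  37x1 + 36x2 + 11x3 + 35x4 + 46x5 + 27x6 ≤ 180   (oil absorption)
  x6 ≤ 2.2
  x2 ≤ 4.3
  x1, x2, x3, x4, x5, x6 ≥ 0.
The minimum-cost mix takes nothing from phthalo green, barium sulfate, talc — only iron-oxide yellow, phthalo blue, iron-oxide red. The red component, yellow component, blue component requirements are met with equality.
Optimal quantities: iron-oxide yellow = 0.24959 kg, phthalo blue = 1.2896 kg, iron-oxide red = 1.4601 kg.
Hence cost = 2.92·0.24959 + 19.9·1.2896 + 2.17·1.4601 = €29.5603.

€29.56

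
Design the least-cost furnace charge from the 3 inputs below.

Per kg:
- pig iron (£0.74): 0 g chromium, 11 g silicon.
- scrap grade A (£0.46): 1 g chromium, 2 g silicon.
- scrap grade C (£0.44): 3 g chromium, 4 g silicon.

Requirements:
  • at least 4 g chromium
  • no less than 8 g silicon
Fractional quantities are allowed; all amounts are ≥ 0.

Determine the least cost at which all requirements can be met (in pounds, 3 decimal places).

£0.766

Set it up as a linear program. Let x1 = kg of pig iron, x2 = kg of scrap grade A, x3 = kg of scrap grade C.
Minimize 0.74x1 + 0.46x2 + 0.44x3 with:
  1x2 + 3x3 ≥ 4   (chromium)
  11x1 + 2x2 + 4x3 ≥ 8   (silicon)
  x1, x2, x3 ≥ 0.
The minimum-cost mix takes nothing from scrap grade A — only pig iron, scrap grade C. Binding constraints: chromium and silicon.
That vertex is x1 = 0.2424, x3 = 1.333.
Total cost: 0.74·0.2424 + 0.44·1.333 = 0.76590.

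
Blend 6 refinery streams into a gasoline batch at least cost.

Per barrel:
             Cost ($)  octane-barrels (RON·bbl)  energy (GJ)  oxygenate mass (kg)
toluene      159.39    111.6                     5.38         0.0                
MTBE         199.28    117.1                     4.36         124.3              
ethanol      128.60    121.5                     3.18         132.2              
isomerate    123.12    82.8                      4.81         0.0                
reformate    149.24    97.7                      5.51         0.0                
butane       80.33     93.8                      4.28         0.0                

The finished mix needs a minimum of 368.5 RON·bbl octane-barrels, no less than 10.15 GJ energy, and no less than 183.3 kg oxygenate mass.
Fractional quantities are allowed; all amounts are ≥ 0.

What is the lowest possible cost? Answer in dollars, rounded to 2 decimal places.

$349.62

This is a linear program. Let x1 = barrels of toluene, x2 = barrels of MTBE, x3 = barrels of ethanol, x4 = barrels of isomerate, x5 = barrels of reformate, x6 = barrels of butane.
Minimise 159.39x1 + 199.28x2 + 128.6x3 + 123.12x4 + 149.24x5 + 80.33x6 s.t.:
  111.6x1 + 117.1x2 + 121.5x3 + 82.8x4 + 97.7x5 + 93.8x6 ≥ 368.5   (octane-barrels)
  5.38x1 + 4.36x2 + 3.18x3 + 4.81x4 + 5.51x5 + 4.28x6 ≥ 10.15   (energy)
  124.3x2 + 132.2x3 ≥ 183.3   (oxygenate mass)
  x1, x2, x3, x4, x5, x6 ≥ 0.
The cheapest feasible vertex uses only ethanol, butane; toluene, MTBE, isomerate, reformate are not used. There the octane-barrels and oxygenate mass constraints are tight.
Optimal quantities: ethanol = 1.3865 barrels, butane = 2.1326 barrels.
Total cost: 128.6·1.3865 + 80.33·2.1326 = 349.6157.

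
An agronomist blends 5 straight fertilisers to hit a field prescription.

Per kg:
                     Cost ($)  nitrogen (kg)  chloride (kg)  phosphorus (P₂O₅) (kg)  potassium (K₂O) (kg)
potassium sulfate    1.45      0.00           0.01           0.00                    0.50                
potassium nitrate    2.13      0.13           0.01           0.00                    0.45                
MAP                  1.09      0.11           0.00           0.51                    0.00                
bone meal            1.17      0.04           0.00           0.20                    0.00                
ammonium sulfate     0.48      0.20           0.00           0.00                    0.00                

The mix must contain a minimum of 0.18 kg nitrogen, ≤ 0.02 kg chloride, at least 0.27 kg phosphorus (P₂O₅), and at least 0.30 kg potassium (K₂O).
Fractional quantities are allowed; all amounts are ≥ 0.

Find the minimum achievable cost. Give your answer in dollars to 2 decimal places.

Let x1 = kg of potassium sulfate, x2 = kg of potassium nitrate, x3 = kg of MAP, x4 = kg of bone meal, x5 = kg of ammonium sulfate.
Minimize 1.45x1 + 2.13x2 + 1.09x3 + 1.17x4 + 0.48x5 s.t.:
  0.13x2 + 0.11x3 + 0.04x4 + 0.2x5 ≥ 0.18   (nitrogen)
  0.01x1 + 0.01x2 ≤ 0.02   (chloride)
  0.51x3 + 0.2x4 ≥ 0.27   (phosphorus (P₂O₅))
  0.5x1 + 0.45x2 ≥ 0.3   (potassium (K₂O))
  x1, x2, x3, x4, x5 ≥ 0.
The optimal basis is {potassium sulfate, MAP, ammonium sulfate}; potassium nitrate, bone meal drop out. There the nitrogen, phosphorus (P₂O₅), potassium (K₂O) constraints are tight.
So potassium sulfate = 0.6 kg, MAP = 0.5294 kg, ammonium sulfate = 0.6088 kg.
Total cost: 1.45·0.6 + 1.09·0.5294 + 0.48·0.6088 = 1.7393.

$1.74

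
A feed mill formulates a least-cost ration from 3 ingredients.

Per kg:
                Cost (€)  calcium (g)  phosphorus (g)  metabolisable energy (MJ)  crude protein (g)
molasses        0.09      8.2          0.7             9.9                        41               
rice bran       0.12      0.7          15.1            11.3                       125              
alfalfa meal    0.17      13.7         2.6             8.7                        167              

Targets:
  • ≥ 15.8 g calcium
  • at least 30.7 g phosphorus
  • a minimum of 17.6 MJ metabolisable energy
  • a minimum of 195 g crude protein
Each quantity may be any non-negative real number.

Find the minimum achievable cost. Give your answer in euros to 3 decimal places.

Set it up as a linear program. Let x1 = kg of molasses, x2 = kg of rice bran, x3 = kg of alfalfa meal.
Minimize 0.09x1 + 0.12x2 + 0.17x3 subject to:
  8.2x1 + 0.7x2 + 13.7x3 ≥ 15.8   (calcium)
  0.7x1 + 15.1x2 + 2.6x3 ≥ 30.7   (phosphorus)
  9.9x1 + 11.3x2 + 8.7x3 ≥ 17.6   (metabolisable energy)
  41x1 + 125x2 + 167x3 ≥ 195   (crude protein)
  x1, x2, x3 ≥ 0.
At the optimum only molasses, rice bran are positive (alfalfa meal = 0). Binding constraints: calcium and phosphorus.
That vertex is x1 = 1.76, x2 = 1.952.
Hence cost = 0.09·1.76 + 0.12·1.952 = €0.39264.

€0.393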